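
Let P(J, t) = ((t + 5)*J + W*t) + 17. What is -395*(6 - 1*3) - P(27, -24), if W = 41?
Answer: 295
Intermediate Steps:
P(J, t) = 17 + 41*t + J*(5 + t) (P(J, t) = ((t + 5)*J + 41*t) + 17 = ((5 + t)*J + 41*t) + 17 = (J*(5 + t) + 41*t) + 17 = (41*t + J*(5 + t)) + 17 = 17 + 41*t + J*(5 + t))
-395*(6 - 1*3) - P(27, -24) = -395*(6 - 1*3) - (17 + 5*27 + 41*(-24) + 27*(-24)) = -395*(6 - 3) - (17 + 135 - 984 - 648) = -395*3 - 1*(-1480) = -1185 + 1480 = 295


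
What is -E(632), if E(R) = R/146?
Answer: -316/73 ≈ -4.3288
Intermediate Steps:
E(R) = R/146 (E(R) = R*(1/146) = R/146)
-E(632) = -632/146 = -1*316/73 = -316/73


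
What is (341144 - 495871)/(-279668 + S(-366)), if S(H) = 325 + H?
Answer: 154727/279709 ≈ 0.55317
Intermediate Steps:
(341144 - 495871)/(-279668 + S(-366)) = (341144 - 495871)/(-279668 + (325 - 366)) = -154727/(-279668 - 41) = -154727/(-279709) = -154727*(-1/279709) = 154727/279709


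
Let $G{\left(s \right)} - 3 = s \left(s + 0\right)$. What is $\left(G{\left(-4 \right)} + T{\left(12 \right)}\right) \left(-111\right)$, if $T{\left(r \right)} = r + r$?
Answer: $-4773$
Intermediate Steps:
$T{\left(r \right)} = 2 r$
$G{\left(s \right)} = 3 + s^{2}$ ($G{\left(s \right)} = 3 + s \left(s + 0\right) = 3 + s s = 3 + s^{2}$)
$\left(G{\left(-4 \right)} + T{\left(12 \right)}\right) \left(-111\right) = \left(\left(3 + \left(-4\right)^{2}\right) + 2 \cdot 12\right) \left(-111\right) = \left(\left(3 + 16\right) + 24\right) \left(-111\right) = \left(19 + 24\right) \left(-111\right) = 43 \left(-111\right) = -4773$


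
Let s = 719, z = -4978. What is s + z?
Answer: -4259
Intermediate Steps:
s + z = 719 - 4978 = -4259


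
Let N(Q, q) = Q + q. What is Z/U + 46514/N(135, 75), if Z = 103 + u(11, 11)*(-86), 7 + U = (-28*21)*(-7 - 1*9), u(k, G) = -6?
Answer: 4463348/20145 ≈ 221.56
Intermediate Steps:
U = 9401 (U = -7 + (-28*21)*(-7 - 1*9) = -7 - 588*(-7 - 9) = -7 - 588*(-16) = -7 + 9408 = 9401)
Z = 619 (Z = 103 - 6*(-86) = 103 + 516 = 619)
Z/U + 46514/N(135, 75) = 619/9401 + 46514/(135 + 75) = 619*(1/9401) + 46514/210 = 619/9401 + 46514*(1/210) = 619/9401 + 23257/105 = 4463348/20145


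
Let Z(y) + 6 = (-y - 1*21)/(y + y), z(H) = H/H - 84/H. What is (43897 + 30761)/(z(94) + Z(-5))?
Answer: -17544630/1009 ≈ -17388.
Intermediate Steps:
z(H) = 1 - 84/H
Z(y) = -6 + (-21 - y)/(2*y) (Z(y) = -6 + (-y - 1*21)/(y + y) = -6 + (-y - 21)/((2*y)) = -6 + (-21 - y)*(1/(2*y)) = -6 + (-21 - y)/(2*y))
(43897 + 30761)/(z(94) + Z(-5)) = (43897 + 30761)/((-84 + 94)/94 + (1/2)*(-21 - 13*(-5))/(-5)) = 74658/((1/94)*10 + (1/2)*(-1/5)*(-21 + 65)) = 74658/(5/47 + (1/2)*(-1/5)*44) = 74658/(5/47 - 22/5) = 74658/(-1009/235) = 74658*(-235/1009) = -17544630/1009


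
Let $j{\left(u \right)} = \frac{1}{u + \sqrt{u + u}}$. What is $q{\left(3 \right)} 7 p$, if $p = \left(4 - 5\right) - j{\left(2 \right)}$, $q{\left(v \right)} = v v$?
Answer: $- \frac{315}{4} \approx -78.75$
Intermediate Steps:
$q{\left(v \right)} = v^{2}$
$j{\left(u \right)} = \frac{1}{u + \sqrt{2} \sqrt{u}}$ ($j{\left(u \right)} = \frac{1}{u + \sqrt{2 u}} = \frac{1}{u + \sqrt{2} \sqrt{u}}$)
$p = - \frac{5}{4}$ ($p = \left(4 - 5\right) - \frac{1}{2 + \sqrt{2} \sqrt{2}} = -1 - \frac{1}{2 + 2} = -1 - \frac{1}{4} = - \frac{5}{4} \approx -1.25$)
$q{\left(3 \right)} 7 p = 3^{2} \cdot 7 \left(- \frac{5}{4}\right) = 9 \cdot 7 \left(- \frac{5}{4}\right) = 63 \left(- \frac{5}{4}\right) = - \frac{315}{4}$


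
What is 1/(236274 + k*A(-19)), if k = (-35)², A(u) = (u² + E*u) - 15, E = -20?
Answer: 1/1125624 ≈ 8.8840e-7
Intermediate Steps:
A(u) = -15 + u² - 20*u (A(u) = (u² - 20*u) - 15 = -15 + u² - 20*u)
k = 1225
1/(236274 + k*A(-19)) = 1/(236274 + 1225*(-15 + (-19)² - 20*(-19))) = 1/(236274 + 1225*(-15 + 361 + 380)) = 1/(236274 + 1225*726) = 1/(236274 + 889350) = 1/1125624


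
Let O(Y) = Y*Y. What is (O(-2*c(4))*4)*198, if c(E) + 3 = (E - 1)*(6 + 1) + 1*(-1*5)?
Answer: 535392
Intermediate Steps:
c(E) = -15 + 7*E (c(E) = -3 + ((E - 1)*(6 + 1) + 1*(-1*5)) = -3 + ((-1 + E)*7 + 1*(-5)) = -3 + ((-7 + 7*E) - 5) = -3 + (-12 + 7*E) = -15 + 7*E)
O(Y) = Y**2
(O(-2*c(4))*4)*198 = ((-2*(-15 + 7*4))**2*4)*198 = ((-2*(-15 + 28))**2*4)*198 = ((-2*13)**2*4)*198 = ((-26)**2*4)*198 = (676*4)*198 = 2704*198 = 535392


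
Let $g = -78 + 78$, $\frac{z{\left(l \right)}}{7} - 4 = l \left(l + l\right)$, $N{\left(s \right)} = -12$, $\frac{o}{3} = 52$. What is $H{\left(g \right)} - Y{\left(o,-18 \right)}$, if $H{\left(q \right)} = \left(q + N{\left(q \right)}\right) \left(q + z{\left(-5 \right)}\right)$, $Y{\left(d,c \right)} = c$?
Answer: $-4518$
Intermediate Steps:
$o = 156$ ($o = 3 \cdot 52 = 156$)
$z{\left(l \right)} = 28 + 14 l^{2}$ ($z{\left(l \right)} = 28 + 7 l \left(l + l\right) = 28 + 7 l 2 l = 28 + 7 \cdot 2 l^{2} = 28 + 14 l^{2}$)
$g = 0$
$H{\left(q \right)} = \left(-12 + q\right) \left(378 + q\right)$ ($H{\left(q \right)} = \left(q - 12\right) \left(q + \left(28 + 14 \left(-5\right)^{2}\right)\right) = \left(-12 + q\right) \left(q + \left(28 + 14 \cdot 25\right)\right) = \left(-12 + q\right) \left(q + \left(28 + 350\right)\right) = \left(-12 + q\right) \left(q + 378\right) = \left(-12 + q\right) \left(378 + q\right)$)
$H{\left(g \right)} - Y{\left(o,-18 \right)} = \left(-4536 + 0^{2} + 366 \cdot 0\right) - -18 = \left(-4536 + 0 + 0\right) + 18 = -4536 + 18 = -4518$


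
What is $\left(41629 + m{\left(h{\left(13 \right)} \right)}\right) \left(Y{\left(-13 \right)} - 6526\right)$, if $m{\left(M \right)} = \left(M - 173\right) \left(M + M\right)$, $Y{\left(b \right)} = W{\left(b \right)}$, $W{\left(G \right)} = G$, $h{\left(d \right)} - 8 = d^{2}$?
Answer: $-281471255$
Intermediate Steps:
$h{\left(d \right)} = 8 + d^{2}$
$Y{\left(b \right)} = b$
$m{\left(M \right)} = 2 M \left(-173 + M\right)$ ($m{\left(M \right)} = \left(-173 + M\right) 2 M = 2 M \left(-173 + M\right)$)
$\left(41629 + m{\left(h{\left(13 \right)} \right)}\right) \left(Y{\left(-13 \right)} - 6526\right) = \left(41629 + 2 \left(8 + 13^{2}\right) \left(-173 + \left(8 + 13^{2}\right)\right)\right) \left(-13 - 6526\right) = \left(41629 + 2 \left(8 + 169\right) \left(-173 + \left(8 + 169\right)\right)\right) \left(-6539\right) = \left(41629 + 2 \cdot 177 \left(-173 + 177\right)\right) \left(-6539\right) = \left(41629 + 2 \cdot 177 \cdot 4\right) \left(-6539\right) = \left(41629 + 1416\right) \left(-6539\right) = 43045 \left(-6539\right) = -281471255$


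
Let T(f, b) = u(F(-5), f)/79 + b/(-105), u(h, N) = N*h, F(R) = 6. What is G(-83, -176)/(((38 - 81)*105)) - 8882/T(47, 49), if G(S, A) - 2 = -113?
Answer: -15840244801/5533885 ≈ -2862.4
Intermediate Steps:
T(f, b) = -b/105 + 6*f/79 (T(f, b) = (f*6)/79 + b/(-105) = (6*f)*(1/79) + b*(-1/105) = 6*f/79 - b/105 = -b/105 + 6*f/79)
G(S, A) = -111 (G(S, A) = 2 - 113 = -111)
G(-83, -176)/(((38 - 81)*105)) - 8882/T(47, 49) = -111*1/(105*(38 - 81)) - 8882/(-1/105*49 + (6/79)*47) = -111/((-43*105)) - 8882/(-7/15 + 282/79) = -111/(-4515) - 8882/3677/1185 = -111*(-1/4515) - 8882*1185/3677 = 37/1505 - 10525170/3677 = -15840244801/5533885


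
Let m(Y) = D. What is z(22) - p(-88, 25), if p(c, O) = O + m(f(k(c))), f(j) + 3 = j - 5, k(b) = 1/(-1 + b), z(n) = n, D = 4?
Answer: -7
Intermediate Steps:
f(j) = -8 + j (f(j) = -3 + (j - 5) = -3 + (-5 + j) = -8 + j)
m(Y) = 4
p(c, O) = 4 + O (p(c, O) = O + 4 = 4 + O)
z(22) - p(-88, 25) = 22 - (4 + 25) = 22 - 1*29 = 22 - 29 = -7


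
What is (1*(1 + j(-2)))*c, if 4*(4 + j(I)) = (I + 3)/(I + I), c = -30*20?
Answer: 3675/2 ≈ 1837.5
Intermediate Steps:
c = -600
j(I) = -4 + (3 + I)/(8*I) (j(I) = -4 + ((I + 3)/(I + I))/4 = -4 + ((3 + I)/((2*I)))/4 = -4 + ((3 + I)*(1/(2*I)))/4 = -4 + ((3 + I)/(2*I))/4 = -4 + (3 + I)/(8*I))
(1*(1 + j(-2)))*c = (1*(1 + (⅛)*(3 - 31*(-2))/(-2)))*(-600) = (1*(1 + (⅛)*(-½)*(3 + 62)))*(-600) = (1*(1 + (⅛)*(-½)*65))*(-600) = (1*(1 - 65/16))*(-600) = (1*(-49/16))*(-600) = -49/16*(-600) = 3675/2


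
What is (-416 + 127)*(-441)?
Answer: 127449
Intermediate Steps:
(-416 + 127)*(-441) = -289*(-441) = 127449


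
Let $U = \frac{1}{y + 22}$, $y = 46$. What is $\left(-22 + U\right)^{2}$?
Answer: $\frac{2235025}{4624} \approx 483.35$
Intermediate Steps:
$U = \frac{1}{68}$ ($U = \frac{1}{46 + 22} = \frac{1}{68} \approx 0.014706$)
$\left(-22 + U\right)^{2} = \left(-22 + \frac{1}{68}\right)^{2} = \left(- \frac{1495}{68}\right)^{2} = \frac{2235025}{4624}$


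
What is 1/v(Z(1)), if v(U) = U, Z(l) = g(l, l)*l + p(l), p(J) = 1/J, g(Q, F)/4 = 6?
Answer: 1/25 ≈ 0.040000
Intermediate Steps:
g(Q, F) = 24 (g(Q, F) = 4*6 = 24)
Z(l) = 1/l + 24*l (Z(l) = 24*l + 1/l = 1/l + 24*l)
1/v(Z(1)) = 1/(1/1 + 24*1) = 1/(1 + 24) = 1/25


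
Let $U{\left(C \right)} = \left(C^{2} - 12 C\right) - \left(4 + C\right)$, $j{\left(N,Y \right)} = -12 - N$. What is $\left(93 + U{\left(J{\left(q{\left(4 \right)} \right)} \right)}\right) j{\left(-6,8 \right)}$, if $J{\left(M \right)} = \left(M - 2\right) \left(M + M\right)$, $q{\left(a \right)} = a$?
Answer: $-822$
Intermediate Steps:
$J{\left(M \right)} = 2 M \left(-2 + M\right)$ ($J{\left(M \right)} = \left(-2 + M\right) 2 M = 2 M \left(-2 + M\right)$)
$U{\left(C \right)} = -4 + C^{2} - 13 C$
$\left(93 + U{\left(J{\left(q{\left(4 \right)} \right)} \right)}\right) j{\left(-6,8 \right)} = \left(93 - \left(4 - 64 \left(-2 + 4\right)^{2} + 13 \cdot 2 \cdot 4 \left(-2 + 4\right)\right)\right) \left(-12 - -6\right) = \left(93 - \left(4 - 256 + 13 \cdot 2 \cdot 4 \cdot 2\right)\right) \left(-12 + 6\right) = \left(93 - \left(212 - 256\right)\right) \left(-6\right) = \left(93 - -44\right) \left(-6\right) = \left(93 + 44\right) \left(-6\right) = 137 \left(-6\right) = -822$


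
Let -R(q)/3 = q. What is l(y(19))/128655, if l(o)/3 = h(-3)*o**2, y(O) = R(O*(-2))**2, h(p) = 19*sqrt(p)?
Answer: 356558256*I*sqrt(3)/4765 ≈ 1.2961e+5*I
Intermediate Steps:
R(q) = -3*q
y(O) = 36*O**2 (y(O) = (-3*O*(-2))**2 = (-(-6)*O)**2 = (6*O)**2 = 36*O**2)
l(o) = 57*I*sqrt(3)*o**2 (l(o) = 3*((19*sqrt(-3))*o**2) = 3*((19*(I*sqrt(3)))*o**2) = 3*((19*I*sqrt(3))*o**2) = 3*(19*I*sqrt(3)*o**2) = 57*I*sqrt(3)*o**2)
l(y(19))/128655 = (57*I*sqrt(3)*(36*19**2)**2)/128655 = (57*I*sqrt(3)*(36*361)**2)*(1/128655) = (57*I*sqrt(3)*12996**2)*(1/128655) = (57*I*sqrt(3)*168896016)*(1/128655) = (9627072912*I*sqrt(3))*(1/128655) = 356558256*I*sqrt(3)/4765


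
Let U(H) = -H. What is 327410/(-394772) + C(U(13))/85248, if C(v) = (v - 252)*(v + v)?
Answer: -3148883575/4206690432 ≈ -0.74854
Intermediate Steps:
C(v) = 2*v*(-252 + v) (C(v) = (-252 + v)*(2*v) = 2*v*(-252 + v))
327410/(-394772) + C(U(13))/85248 = 327410/(-394772) + (2*(-1*13)*(-252 - 1*13))/85248 = 327410*(-1/394772) + (2*(-13)*(-252 - 13))*(1/85248) = -163705/197386 + (2*(-13)*(-265))*(1/85248) = -163705/197386 + 6890*(1/85248) = -163705/197386 + 3445/42624 = -3148883575/4206690432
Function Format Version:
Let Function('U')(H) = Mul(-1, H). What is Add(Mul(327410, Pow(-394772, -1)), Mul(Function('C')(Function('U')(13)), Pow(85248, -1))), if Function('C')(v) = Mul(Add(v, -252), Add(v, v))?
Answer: Rational(-3148883575, 4206690432) ≈ -0.74854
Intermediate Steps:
Function('C')(v) = Mul(2, v, Add(-252, v)) (Function('C')(v) = Mul(Add(-252, v), Mul(2, v)) = Mul(2, v, Add(-252, v)))
Add(Mul(327410, Pow(-394772, -1)), Mul(Function('C')(Function('U')(13)), Pow(85248, -1))) = Add(Mul(327410, Pow(-394772, -1)), Mul(Mul(2, Mul(-1, 13), Add(-252, Mul(-1, 13))), Pow(85248, -1))) = Add(Mul(327410, Rational(-1, 394772)), Mul(Mul(2, -13, Add(-252, -13)), Rational(1, 85248))) = Add(Rational(-163705, 197386), Mul(Mul(2, -13, -265), Rational(1, 85248))) = Add(Rational(-163705, 197386), Mul(6890, Rational(1, 85248))) = Add(Rational(-163705, 197386), Rational(3445, 42624)) = Rational(-3148883575, 4206690432)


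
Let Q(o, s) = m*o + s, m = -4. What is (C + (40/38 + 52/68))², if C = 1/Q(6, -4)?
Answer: 259628769/81793936 ≈ 3.1742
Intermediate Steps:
Q(o, s) = s - 4*o (Q(o, s) = -4*o + s = s - 4*o)
C = -1/28 (C = 1/(-4 - 4*6) = 1/(-4 - 24) = 1/(-28) = -1/28 ≈ -0.035714)
(C + (40/38 + 52/68))² = (-1/28 + (40/38 + 52/68))² = (-1/28 + (40*(1/38) + 52*(1/68)))² = (-1/28 + (20/19 + 13/17))² = (-1/28 + 587/323)² = (16113/9044)² = 259628769/81793936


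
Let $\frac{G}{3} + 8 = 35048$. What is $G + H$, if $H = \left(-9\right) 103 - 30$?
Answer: $104163$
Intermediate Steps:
$G = 105120$ ($G = -24 + 3 \cdot 35048 = -24 + 105144 = 105120$)
$H = -957$ ($H = -927 - 30 = -957$)
$G + H = 105120 - 957 = 104163$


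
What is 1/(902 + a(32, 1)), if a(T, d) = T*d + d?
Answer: 1/935 ≈ 0.0010695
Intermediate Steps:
a(T, d) = d + T*d
1/(902 + a(32, 1)) = 1/(902 + 1*(1 + 32)) = 1/(902 + 1*33) = 1/(902 + 33) = 1/935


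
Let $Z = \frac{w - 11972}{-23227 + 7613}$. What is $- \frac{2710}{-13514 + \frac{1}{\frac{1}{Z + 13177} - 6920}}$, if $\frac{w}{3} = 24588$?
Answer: $\frac{385723100862126}{1923491527967197} \approx 0.20053$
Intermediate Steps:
$w = 73764$ ($w = 3 \cdot 24588 = 73764$)
$Z = - \frac{30896}{7807}$ ($Z = \frac{73764 - 11972}{-23227 + 7613} = \frac{61792}{-15614} = 61792 \left(- \frac{1}{15614}\right) = - \frac{30896}{7807} \approx -3.9575$)
$- \frac{2710}{-13514 + \frac{1}{\frac{1}{Z + 13177} - 6920}} = - \frac{2710}{-13514 + \frac{1}{\frac{1}{- \frac{30896}{7807} + 13177} - 6920}} = - \frac{2710}{-13514 + \frac{1}{\frac{1}{\frac{102841943}{7807}} - 6920}} = - \frac{2710}{-13514 + \frac{1}{\frac{7807}{102841943} - 6920}} = - \frac{2710}{-13514 + \frac{1}{- \frac{711666237753}{102841943}}} = - \frac{2710}{-13514 - \frac{102841943}{711666237753}} = - \frac{2710}{- \frac{9617457639835985}{711666237753}} = \left(-2710\right) \left(- \frac{711666237753}{9617457639835985}\right) = \frac{385723100862126}{1923491527967197}$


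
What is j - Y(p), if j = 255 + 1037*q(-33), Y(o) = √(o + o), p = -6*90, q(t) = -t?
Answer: 34476 - 6*I*√30 ≈ 34476.0 - 32.863*I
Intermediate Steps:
p = -540
Y(o) = √2*√o (Y(o) = √(2*o) = √2*√o)
j = 34476 (j = 255 + 1037*(-1*(-33)) = 255 + 1037*33 = 255 + 34221 = 34476)
j - Y(p) = 34476 - √2*√(-540) = 34476 - √2*6*I*√15 = 34476 - 6*I*√30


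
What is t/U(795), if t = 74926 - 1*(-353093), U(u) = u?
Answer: 142673/265 ≈ 538.39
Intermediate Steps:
t = 428019 (t = 74926 + 353093 = 428019)
t/U(795) = 428019/795 = 428019*(1/795) = 142673/265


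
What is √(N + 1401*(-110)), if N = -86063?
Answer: I*√240173 ≈ 490.07*I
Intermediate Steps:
√(N + 1401*(-110)) = √(-86063 + 1401*(-110)) = √(-86063 - 154110) = √(-240173) = I*√240173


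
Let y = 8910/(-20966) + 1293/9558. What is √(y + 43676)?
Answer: √44737819347062202/1012086 ≈ 208.99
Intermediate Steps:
y = -879587/3036258 (y = 8910*(-1/20966) + 1293*(1/9558) = -405/953 + 431/3186 = -879587/3036258 ≈ -0.28969)
√(y + 43676) = √(-879587/3036258 + 43676) = √(132610724821/3036258) = √44737819347062202/1012086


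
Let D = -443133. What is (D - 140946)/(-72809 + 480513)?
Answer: -584079/407704 ≈ -1.4326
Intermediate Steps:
(D - 140946)/(-72809 + 480513) = (-443133 - 140946)/(-72809 + 480513) = -584079/407704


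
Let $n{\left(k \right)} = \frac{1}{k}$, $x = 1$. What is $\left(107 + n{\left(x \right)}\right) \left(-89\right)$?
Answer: $-9612$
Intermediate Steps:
$\left(107 + n{\left(x \right)}\right) \left(-89\right) = \left(107 + 1^{-1}\right) \left(-89\right) = \left(107 + 1\right) \left(-89\right) = 108 \left(-89\right) = -9612$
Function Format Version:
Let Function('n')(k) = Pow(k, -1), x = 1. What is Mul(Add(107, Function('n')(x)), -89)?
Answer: -9612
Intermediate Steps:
Mul(Add(107, Function('n')(x)), -89) = Mul(Add(107, Pow(1, -1)), -89) = Mul(Add(107, 1), -89) = Mul(108, -89) = -9612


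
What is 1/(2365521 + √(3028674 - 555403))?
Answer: 2365521/5595687128170 - √2473271/5595687128170 ≈ 4.2246e-7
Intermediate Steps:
1/(2365521 + √(3028674 - 555403)) = 1/(2365521 + √2473271)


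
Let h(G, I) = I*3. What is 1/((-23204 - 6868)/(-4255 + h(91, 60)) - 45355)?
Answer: -4075/184791553 ≈ -2.2052e-5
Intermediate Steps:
h(G, I) = 3*I
1/((-23204 - 6868)/(-4255 + h(91, 60)) - 45355) = 1/((-23204 - 6868)/(-4255 + 3*60) - 45355) = 1/(-30072/(-4255 + 180) - 45355) = 1/(-30072/(-4075) - 45355) = 1/(-30072*(-1/4075) - 45355) = 1/(30072/4075 - 45355) = 1/(-184791553/4075) = -4075/184791553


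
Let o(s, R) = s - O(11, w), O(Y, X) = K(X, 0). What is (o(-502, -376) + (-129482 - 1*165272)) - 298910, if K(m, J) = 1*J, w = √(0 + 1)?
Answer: -594166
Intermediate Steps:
w = 1 (w = √1 = 1)
K(m, J) = J
O(Y, X) = 0
o(s, R) = s (o(s, R) = s - 1*0 = s + 0 = s)
(o(-502, -376) + (-129482 - 1*165272)) - 298910 = (-502 + (-129482 - 1*165272)) - 298910 = (-502 + (-129482 - 165272)) - 298910 = (-502 - 294754) - 298910 = -295256 - 298910 = -594166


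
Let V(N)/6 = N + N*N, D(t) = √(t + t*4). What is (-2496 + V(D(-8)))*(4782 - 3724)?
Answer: -2894688 + 12696*I*√10 ≈ -2.8947e+6 + 40148.0*I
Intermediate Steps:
D(t) = √5*√t (D(t) = √(t + 4*t) = √(5*t) = √5*√t)
V(N) = 6*N + 6*N² (V(N) = 6*(N + N*N) = 6*(N + N²) = 6*N + 6*N²)
(-2496 + V(D(-8)))*(4782 - 3724) = (-2496 + 6*(√5*√(-8))*(1 + √5*√(-8)))*(4782 - 3724) = (-2496 + 6*(√5*(2*I*√2))*(1 + √5*(2*I*√2)))*1058 = (-2496 + 6*(2*I*√10)*(1 + 2*I*√10))*1058 = (-2496 + 12*I*√10*(1 + 2*I*√10))*1058 = -2640768 + 12696*I*√10*(1 + 2*I*√10)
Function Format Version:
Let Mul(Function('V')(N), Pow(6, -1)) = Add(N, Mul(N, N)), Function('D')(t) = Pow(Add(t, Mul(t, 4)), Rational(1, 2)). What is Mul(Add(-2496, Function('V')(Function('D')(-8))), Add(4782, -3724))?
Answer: Add(-2894688, Mul(12696, I, Pow(10, Rational(1, 2)))) ≈ Add(-2.8947e+6, Mul(40148., I))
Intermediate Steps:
Function('D')(t) = Mul(Pow(5, Rational(1, 2)), Pow(t, Rational(1, 2))) (Function('D')(t) = Pow(Add(t, Mul(4, t)), Rational(1, 2)) = Pow(Mul(5, t), Rational(1, 2)) = Mul(Pow(5, Rational(1, 2)), Pow(t, Rational(1, 2))))
Function('V')(N) = Add(Mul(6, N), Mul(6, Pow(N, 2))) (Function('V')(N) = Mul(6, Add(N, Mul(N, N))) = Mul(6, Add(N, Pow(N, 2))) = Add(Mul(6, N), Mul(6, Pow(N, 2))))
Mul(Add(-2496, Function('V')(Function('D')(-8))), Add(4782, -3724)) = Mul(Add(-2496, Mul(6, Mul(Pow(5, Rational(1, 2)), Pow(-8, Rational(1, 2))), Add(1, Mul(Pow(5, Rational(1, 2)), Pow(-8, Rational(1, 2)))))), Add(4782, -3724)) = Mul(Add(-2496, Mul(6, Mul(Pow(5, Rational(1, 2)), Mul(2, I, Pow(2, Rational(1, 2)))), Add(1, Mul(Pow(5, Rational(1, 2)), Mul(2, I, Pow(2, Rational(1, 2))))))), 1058) = Mul(Add(-2496, Mul(6, Mul(2, I, Pow(10, Rational(1, 2))), Add(1, Mul(2, I, Pow(10, Rational(1, 2)))))), 1058) = Mul(Add(-2496, Mul(12, I, Pow(10, Rational(1, 2)), Add(1, Mul(2, I, Pow(10, Rational(1, 2)))))), 1058) = Add(-2640768, Mul(12696, I, Pow(10, Rational(1, 2)), Add(1, Mul(2, I, Pow(10, Rational(1, 2))))))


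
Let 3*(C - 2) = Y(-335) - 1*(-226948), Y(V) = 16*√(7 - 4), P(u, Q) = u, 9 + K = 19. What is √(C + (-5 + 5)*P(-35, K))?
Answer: √(680862 + 48*√3)/3 ≈ 275.06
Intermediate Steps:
K = 10 (K = -9 + 19 = 10)
Y(V) = 16*√3
C = 226954/3 + 16*√3/3 (C = 2 + (16*√3 - 1*(-226948))/3 = 2 + (16*√3 + 226948)/3 = 2 + (226948 + 16*√3)/3 = 2 + (226948/3 + 16*√3/3) = 226954/3 + 16*√3/3 ≈ 75661.)
√(C + (-5 + 5)*P(-35, K)) = √((226954/3 + 16*√3/3) + (-5 + 5)*(-35)) = √((226954/3 + 16*√3/3) + 0*(-35)) = √((226954/3 + 16*√3/3) + 0) = √(226954/3 + 16*√3/3)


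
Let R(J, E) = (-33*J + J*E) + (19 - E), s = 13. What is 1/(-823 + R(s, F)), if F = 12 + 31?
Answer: -1/717 ≈ -0.0013947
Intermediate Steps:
F = 43
R(J, E) = 19 - E - 33*J + E*J (R(J, E) = (-33*J + E*J) + (19 - E) = 19 - E - 33*J + E*J)
1/(-823 + R(s, F)) = 1/(-823 + (19 - 1*43 - 33*13 + 43*13)) = 1/(-823 + (19 - 43 - 429 + 559)) = 1/(-823 + 106) = 1/(-717) = -1/717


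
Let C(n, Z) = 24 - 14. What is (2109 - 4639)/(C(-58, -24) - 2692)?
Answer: 1265/1341 ≈ 0.94333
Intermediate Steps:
C(n, Z) = 10
(2109 - 4639)/(C(-58, -24) - 2692) = (2109 - 4639)/(10 - 2692) = -2530/(-2682) = -2530*(-1/2682) = 1265/1341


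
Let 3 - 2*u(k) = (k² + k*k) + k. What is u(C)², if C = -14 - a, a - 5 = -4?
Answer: 46656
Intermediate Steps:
a = 1 (a = 5 - 4 = 1)
C = -15 (C = -14 - 1*1 = -14 - 1 = -15)
u(k) = 3/2 - k² - k/2 (u(k) = 3/2 - ((k² + k*k) + k)/2 = 3/2 - ((k² + k²) + k)/2 = 3/2 - (2*k² + k)/2 = 3/2 - (k + 2*k²)/2 = 3/2 + (-k² - k/2) = 3/2 - k² - k/2)
u(C)² = (3/2 - 1*(-15)² - ½*(-15))² = (3/2 - 1*225 + 15/2)² = (3/2 - 225 + 15/2)² = (-216)² = 46656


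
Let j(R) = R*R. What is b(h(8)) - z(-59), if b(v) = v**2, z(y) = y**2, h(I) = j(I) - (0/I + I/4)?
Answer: 363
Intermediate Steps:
j(R) = R**2
h(I) = I**2 - I/4 (h(I) = I**2 - (0/I + I/4) = I**2 - (0 + I*(1/4)) = I**2 - (0 + I/4) = I**2 - I/4)
b(h(8)) - z(-59) = (8*(-1/4 + 8))**2 - 1*(-59)**2 = (8*(31/4))**2 - 1*3481 = 62**2 - 3481 = 3844 - 3481 = 363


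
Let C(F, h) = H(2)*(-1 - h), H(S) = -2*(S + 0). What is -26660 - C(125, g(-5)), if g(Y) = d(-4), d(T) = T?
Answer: -26648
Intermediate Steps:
H(S) = -2*S
g(Y) = -4
C(F, h) = 4 + 4*h (C(F, h) = (-2*2)*(-1 - h) = -4*(-1 - h) = 4 + 4*h)
-26660 - C(125, g(-5)) = -26660 - (4 + 4*(-4)) = -26660 - (4 - 16) = -26660 - 1*(-12) = -26660 + 12 = -26648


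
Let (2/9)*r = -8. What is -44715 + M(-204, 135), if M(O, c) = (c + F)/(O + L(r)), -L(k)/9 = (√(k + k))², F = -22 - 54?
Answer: -19853401/444 ≈ -44715.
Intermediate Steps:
r = -36 (r = (9/2)*(-8) = -36)
F = -76
L(k) = -18*k
M(O, c) = (-76 + c)/(648 + O) (M(O, c) = (c - 76)/(O - 18*(-36)) = (-76 + c)/(O + 648) = (-76 + c)/(648 + O))
-44715 + M(-204, 135) = -44715 + (-76 + 135)/(648 - 204) = -44715 + 59/444 = -19853401/444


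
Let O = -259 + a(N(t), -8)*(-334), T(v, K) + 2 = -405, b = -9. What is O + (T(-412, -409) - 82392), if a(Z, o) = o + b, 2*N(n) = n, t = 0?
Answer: -77380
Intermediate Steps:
T(v, K) = -407 (T(v, K) = -2 - 405 = -407)
N(n) = n/2
a(Z, o) = -9 + o (a(Z, o) = o - 9 = -9 + o)
O = 5419 (O = -259 + (-9 - 8)*(-334) = -259 - 17*(-334) = -259 + 5678 = 5419)
O + (T(-412, -409) - 82392) = 5419 + (-407 - 82392) = 5419 - 82799 = -77380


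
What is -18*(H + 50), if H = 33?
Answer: -1494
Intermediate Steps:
-18*(H + 50) = -18*(33 + 50) = -18*83 = -1494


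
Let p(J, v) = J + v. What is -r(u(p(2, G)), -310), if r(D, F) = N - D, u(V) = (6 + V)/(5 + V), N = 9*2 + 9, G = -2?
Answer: -129/5 ≈ -25.800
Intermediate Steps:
N = 27 (N = 18 + 9 = 27)
u(V) = (6 + V)/(5 + V)
r(D, F) = 27 - D
-r(u(p(2, G)), -310) = -(27 - (6 + (2 - 2))/(5 + (2 - 2))) = -(27 - (6 + 0)/(5 + 0)) = -(27 - 6/5) = -1*129/5 = -129/5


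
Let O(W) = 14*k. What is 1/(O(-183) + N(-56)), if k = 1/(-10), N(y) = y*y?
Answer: 5/15673 ≈ 0.00031902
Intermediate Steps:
N(y) = y²
k = -⅒ ≈ -0.10000
O(W) = -7/5 (O(W) = 14*(-⅒) = -7/5)
1/(O(-183) + N(-56)) = 1/(-7/5 + (-56)²) = 1/(-7/5 + 3136) = 1/(15673/5) = 5/15673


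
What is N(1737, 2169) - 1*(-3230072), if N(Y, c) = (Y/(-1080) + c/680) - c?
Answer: 3292462673/1020 ≈ 3.2279e+6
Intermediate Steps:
N(Y, c) = -679*c/680 - Y/1080 (N(Y, c) = (Y*(-1/1080) + c*(1/680)) - c = (-Y/1080 + c/680) - c = -679*c/680 - Y/1080)
N(1737, 2169) - 1*(-3230072) = (-679/680*2169 - 1/1080*1737) - 1*(-3230072) = (-1472751/680 - 193/120) + 3230072 = -2210767/1020 + 3230072 = 3292462673/1020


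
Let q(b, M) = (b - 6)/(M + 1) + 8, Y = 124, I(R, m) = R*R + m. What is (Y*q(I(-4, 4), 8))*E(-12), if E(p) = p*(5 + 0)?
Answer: -213280/3 ≈ -71093.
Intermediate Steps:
I(R, m) = m + R² (I(R, m) = R² + m = m + R²)
q(b, M) = 8 + (-6 + b)/(1 + M) (q(b, M) = (-6 + b)/(1 + M) + 8 = 8 + (-6 + b)/(1 + M))
E(p) = 5*p (E(p) = p*5 = 5*p)
(Y*q(I(-4, 4), 8))*E(-12) = (124*((2 + (4 + (-4)²) + 8*8)/(1 + 8)))*(5*(-12)) = (124*((2 + (4 + 16) + 64)/9))*(-60) = (124*((2 + 20 + 64)/9))*(-60) = (124*((⅑)*86))*(-60) = (124*(86/9))*(-60) = (10664/9)*(-60) = -213280/3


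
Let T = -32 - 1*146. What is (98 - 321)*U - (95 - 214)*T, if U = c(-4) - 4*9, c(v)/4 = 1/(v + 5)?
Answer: -14046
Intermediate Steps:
c(v) = 4/(5 + v) (c(v) = 4/(v + 5) = 4/(5 + v))
U = -32 (U = 4/(5 - 4) - 4*9 = 4/1 - 36 = 4*1 - 36 = 4 - 36 = -32)
T = -178 (T = -32 - 146 = -178)
(98 - 321)*U - (95 - 214)*T = (98 - 321)*(-32) - (95 - 214)*(-178) = -223*(-32) - (-119)*(-178) = 7136 - 1*21182 = 7136 - 21182 = -14046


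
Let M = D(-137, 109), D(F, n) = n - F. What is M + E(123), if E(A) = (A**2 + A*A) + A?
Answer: 30627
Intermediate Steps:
E(A) = A + 2*A**2 (E(A) = (A**2 + A**2) + A = 2*A**2 + A = A + 2*A**2)
M = 246 (M = 109 - 1*(-137) = 109 + 137 = 246)
M + E(123) = 246 + 123*(1 + 2*123) = 246 + 123*(1 + 246) = 246 + 123*247 = 246 + 30381 = 30627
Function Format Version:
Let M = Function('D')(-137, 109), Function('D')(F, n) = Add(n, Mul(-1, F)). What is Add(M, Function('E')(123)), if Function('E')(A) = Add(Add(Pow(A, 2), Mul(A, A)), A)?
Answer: 30627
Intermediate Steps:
Function('E')(A) = Add(A, Mul(2, Pow(A, 2))) (Function('E')(A) = Add(Add(Pow(A, 2), Pow(A, 2)), A) = Add(Mul(2, Pow(A, 2)), A) = Add(A, Mul(2, Pow(A, 2))))
M = 246 (M = Add(109, Mul(-1, -137)) = Add(109, 137) = 246)
Add(M, Function('E')(123)) = Add(246, Mul(123, Add(1, Mul(2, 123)))) = Add(246, Mul(123, Add(1, 246))) = Add(246, Mul(123, 247)) = Add(246, 30381) = 30627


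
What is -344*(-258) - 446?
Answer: 88306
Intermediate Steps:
-344*(-258) - 446 = 88752 - 446 = 88306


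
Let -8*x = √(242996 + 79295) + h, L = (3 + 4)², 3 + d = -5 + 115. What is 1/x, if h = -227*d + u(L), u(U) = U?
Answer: 1920/5814409 + 8*√322291/587255309 ≈ 0.00033795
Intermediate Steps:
d = 107 (d = -3 + (-5 + 115) = -3 + 110 = 107)
L = 49 (L = 7² = 49)
h = -24240 (h = -227*107 + 49 = -24289 + 49 = -24240)
x = 3030 - √322291/8 (x = -(√(242996 + 79295) - 24240)/8 = -(√322291 - 24240)/8 = -(-24240 + √322291)/8 = 3030 - √322291/8 ≈ 2959.0)
1/x = 1/(3030 - √322291/8)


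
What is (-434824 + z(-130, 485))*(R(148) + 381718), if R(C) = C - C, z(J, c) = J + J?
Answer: -166079394312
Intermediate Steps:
z(J, c) = 2*J
R(C) = 0
(-434824 + z(-130, 485))*(R(148) + 381718) = (-434824 + 2*(-130))*(0 + 381718) = (-434824 - 260)*381718 = -435084*381718 = -166079394312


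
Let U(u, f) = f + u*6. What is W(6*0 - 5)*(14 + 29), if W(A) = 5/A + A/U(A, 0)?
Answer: -215/6 ≈ -35.833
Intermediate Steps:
U(u, f) = f + 6*u
W(A) = ⅙ + 5/A (W(A) = 5/A + A/(0 + 6*A) = 5/A + A/((6*A)) = 5/A + A*(1/(6*A)) = 5/A + ⅙ = ⅙ + 5/A)
W(6*0 - 5)*(14 + 29) = ((30 + (6*0 - 5))/(6*(6*0 - 5)))*(14 + 29) = ((30 + (0 - 5))/(6*(0 - 5)))*43 = ((⅙)*(30 - 5)/(-5))*43 = ((⅙)*(-⅕)*25)*43 = -⅚*43 = -215/6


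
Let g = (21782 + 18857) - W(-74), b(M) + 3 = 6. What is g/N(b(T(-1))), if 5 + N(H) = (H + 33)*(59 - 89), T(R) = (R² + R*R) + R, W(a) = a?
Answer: -40713/1085 ≈ -37.523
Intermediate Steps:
T(R) = R + 2*R² (T(R) = (R² + R²) + R = 2*R² + R = R + 2*R²)
b(M) = 3 (b(M) = -3 + 6 = 3)
g = 40713 (g = (21782 + 18857) - 1*(-74) = 40639 + 74 = 40713)
N(H) = -995 - 30*H (N(H) = -5 + (H + 33)*(59 - 89) = -5 + (33 + H)*(-30) = -5 + (-990 - 30*H) = -995 - 30*H)
g/N(b(T(-1))) = 40713/(-995 - 30*3) = 40713/(-995 - 90) = 40713/(-1085) = 40713*(-1/1085) = -40713/1085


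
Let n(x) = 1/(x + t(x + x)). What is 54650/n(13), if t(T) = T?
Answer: 2131350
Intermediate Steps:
n(x) = 1/(3*x) (n(x) = 1/(x + (x + x)) = 1/(x + 2*x) = 1/(3*x))
54650/n(13) = 54650/(((1/3)/13)) = 54650/(((1/3)*(1/13))) = 54650/(1/39) = 54650*39 = 2131350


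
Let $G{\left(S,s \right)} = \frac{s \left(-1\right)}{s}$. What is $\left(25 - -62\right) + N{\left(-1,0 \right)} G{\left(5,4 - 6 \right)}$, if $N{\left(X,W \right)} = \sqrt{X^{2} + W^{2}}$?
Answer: $86$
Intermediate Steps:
$G{\left(S,s \right)} = -1$ ($G{\left(S,s \right)} = \frac{\left(-1\right) s}{s} = -1$)
$N{\left(X,W \right)} = \sqrt{W^{2} + X^{2}}$
$\left(25 - -62\right) + N{\left(-1,0 \right)} G{\left(5,4 - 6 \right)} = \left(25 - -62\right) + \sqrt{0^{2} + \left(-1\right)^{2}} \left(-1\right) = \left(25 + 62\right) + \sqrt{0 + 1} \left(-1\right) = 87 + \sqrt{1} \left(-1\right) = 87 + 1 \left(-1\right) = 87 - 1 = 86$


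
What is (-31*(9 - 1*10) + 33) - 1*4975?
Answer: -4911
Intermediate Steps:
(-31*(9 - 1*10) + 33) - 1*4975 = (-31*(9 - 10) + 33) - 4975 = (-31*(-1) + 33) - 4975 = (31 + 33) - 4975 = 64 - 4975 = -4911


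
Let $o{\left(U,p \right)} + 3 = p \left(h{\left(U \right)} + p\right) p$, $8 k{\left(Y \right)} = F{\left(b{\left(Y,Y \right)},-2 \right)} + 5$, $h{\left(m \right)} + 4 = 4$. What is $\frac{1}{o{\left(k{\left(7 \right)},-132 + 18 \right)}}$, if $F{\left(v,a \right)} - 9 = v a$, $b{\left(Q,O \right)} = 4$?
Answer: $- \frac{1}{1481547} \approx -6.7497 \cdot 10^{-7}$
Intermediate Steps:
$h{\left(m \right)} = 0$ ($h{\left(m \right)} = -4 + 4 = 0$)
$F{\left(v,a \right)} = 9 + a v$ ($F{\left(v,a \right)} = 9 + v a = 9 + a v$)
$k{\left(Y \right)} = \frac{3}{4}$ ($k{\left(Y \right)} = \frac{\left(9 - 8\right) + 5}{8} = \frac{1 + 5}{8} = \frac{1}{8} \cdot 6 = \frac{3}{4}$)
$o{\left(U,p \right)} = -3 + p^{3}$ ($o{\left(U,p \right)} = -3 + p \left(0 + p\right) p = -3 + p p p = -3 + p^{2} p = -3 + p^{3}$)
$\frac{1}{o{\left(k{\left(7 \right)},-132 + 18 \right)}} = \frac{1}{-3 + \left(-132 + 18\right)^{3}} = \frac{1}{-3 + \left(-114\right)^{3}} = \frac{1}{-3 - 1481544} = \frac{1}{-1481547} = - \frac{1}{1481547}$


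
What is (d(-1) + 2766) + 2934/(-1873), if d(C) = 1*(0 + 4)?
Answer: 5185276/1873 ≈ 2768.4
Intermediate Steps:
d(C) = 4 (d(C) = 1*4 = 4)
(d(-1) + 2766) + 2934/(-1873) = (4 + 2766) + 2934/(-1873) = 2770 + 2934*(-1/1873) = 2770 - 2934/1873 = 5185276/1873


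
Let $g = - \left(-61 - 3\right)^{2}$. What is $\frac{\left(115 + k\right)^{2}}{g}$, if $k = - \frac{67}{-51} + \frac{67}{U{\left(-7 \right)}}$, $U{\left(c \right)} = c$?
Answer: $- \frac{1452143449}{522031104} \approx -2.7817$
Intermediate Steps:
$k = - \frac{2948}{357}$ ($k = - \frac{67}{-51} + \frac{67}{-7} = \left(-67\right) \left(- \frac{1}{51}\right) + 67 \left(- \frac{1}{7}\right) = \frac{67}{51} - \frac{67}{7} = - \frac{2948}{357} \approx -8.2577$)
$g = -4096$ ($g = - \left(-64\right)^{2} = \left(-1\right) 4096 = -4096$)
$\frac{\left(115 + k\right)^{2}}{g} = \frac{\left(115 - \frac{2948}{357}\right)^{2}}{-4096} = \left(\frac{38107}{357}\right)^{2} \left(- \frac{1}{4096}\right) = \frac{1452143449}{127449} \left(- \frac{1}{4096}\right) = - \frac{1452143449}{522031104}$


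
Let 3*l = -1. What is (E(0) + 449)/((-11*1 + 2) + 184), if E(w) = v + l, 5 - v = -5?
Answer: 1376/525 ≈ 2.6210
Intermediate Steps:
v = 10 (v = 5 - 1*(-5) = 5 + 5 = 10)
l = -⅓ (l = (⅓)*(-1) = -⅓ ≈ -0.33333)
E(w) = 29/3 (E(w) = 10 - ⅓ = 29/3)
(E(0) + 449)/((-11*1 + 2) + 184) = (29/3 + 449)/((-11*1 + 2) + 184) = 1376/(3*((-11 + 2) + 184)) = 1376/(3*(-9 + 184)) = (1376/3)/175 = (1376/3)*(1/175) = 1376/525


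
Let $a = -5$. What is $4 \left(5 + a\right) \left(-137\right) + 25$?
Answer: $25$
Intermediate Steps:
$4 \left(5 + a\right) \left(-137\right) + 25 = 4 \left(5 - 5\right) \left(-137\right) + 25 = 4 \cdot 0 \left(-137\right) + 25 = 0 \left(-137\right) + 25 = 0 + 25 = 25$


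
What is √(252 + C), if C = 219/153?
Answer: 5*√26367/51 ≈ 15.920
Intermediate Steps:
C = 73/51 (C = 219*(1/153) = 73/51 ≈ 1.4314)
√(252 + C) = √(252 + 73/51) = √(12925/51) = 5*√26367/51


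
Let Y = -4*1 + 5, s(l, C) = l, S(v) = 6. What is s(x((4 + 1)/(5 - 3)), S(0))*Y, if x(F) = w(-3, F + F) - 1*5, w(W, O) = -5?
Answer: -10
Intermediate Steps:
x(F) = -10 (x(F) = -5 - 1*5 = -5 - 5 = -10)
Y = 1 (Y = -4 + 5 = 1)
s(x((4 + 1)/(5 - 3)), S(0))*Y = -10*1 = -10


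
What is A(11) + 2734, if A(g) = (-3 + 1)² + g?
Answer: 2749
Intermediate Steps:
A(g) = 4 + g (A(g) = (-2)² + g = 4 + g)
A(11) + 2734 = (4 + 11) + 2734 = 15 + 2734 = 2749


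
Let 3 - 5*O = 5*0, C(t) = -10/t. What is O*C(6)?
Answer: -1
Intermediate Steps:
O = ⅗ (O = ⅗ - 0 = ⅗ - ⅕*0 = ⅗ + 0 = ⅗ ≈ 0.60000)
O*C(6) = 3*(-10/6)/5 = 3*(-10*⅙)/5 = (⅗)*(-5/3) = -1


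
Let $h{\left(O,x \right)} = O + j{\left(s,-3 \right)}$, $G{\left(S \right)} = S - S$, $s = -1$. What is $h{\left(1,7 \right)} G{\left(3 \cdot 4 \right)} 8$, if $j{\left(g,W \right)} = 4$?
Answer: $0$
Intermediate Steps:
$G{\left(S \right)} = 0$
$h{\left(O,x \right)} = 4 + O$ ($h{\left(O,x \right)} = O + 4 = 4 + O$)
$h{\left(1,7 \right)} G{\left(3 \cdot 4 \right)} 8 = \left(4 + 1\right) 0 \cdot 8 = 5 \cdot 0 \cdot 8 = 0 \cdot 8 = 0$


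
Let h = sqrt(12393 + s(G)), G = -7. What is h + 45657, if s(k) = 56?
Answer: 45657 + sqrt(12449) ≈ 45769.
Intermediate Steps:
h = sqrt(12449) (h = sqrt(12393 + 56) = sqrt(12449) ≈ 111.58)
h + 45657 = sqrt(12449) + 45657 = 45657 + sqrt(12449)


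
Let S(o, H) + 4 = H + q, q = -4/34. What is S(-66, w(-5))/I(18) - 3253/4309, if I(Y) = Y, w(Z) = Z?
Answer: -1663313/1318554 ≈ -1.2615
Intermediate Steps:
q = -2/17 (q = -4*1/34 = -2/17 ≈ -0.11765)
S(o, H) = -70/17 + H (S(o, H) = -4 + (H - 2/17) = -4 + (-2/17 + H) = -70/17 + H)
S(-66, w(-5))/I(18) - 3253/4309 = (-70/17 - 5)/18 - 3253/4309 = -155/17*1/18 - 3253*1/4309 = -155/306 - 3253/4309 = -1663313/1318554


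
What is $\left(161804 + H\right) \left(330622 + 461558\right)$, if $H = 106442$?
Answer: $212499116280$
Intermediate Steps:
$\left(161804 + H\right) \left(330622 + 461558\right) = \left(161804 + 106442\right) \left(330622 + 461558\right) = 268246 \cdot 792180 = 212499116280$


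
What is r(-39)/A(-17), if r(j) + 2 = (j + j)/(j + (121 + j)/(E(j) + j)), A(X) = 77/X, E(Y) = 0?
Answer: 2788/123431 ≈ 0.022588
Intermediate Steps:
r(j) = -2 + 2*j/(j + (121 + j)/j) (r(j) = -2 + (j + j)/(j + (121 + j)/(0 + j)) = -2 + (2*j)/(j + (121 + j)/j) = -2 + 2*j/(j + (121 + j)/j))
r(-39)/A(-17) = (2*(-121 - 1*(-39))/(121 - 39 + (-39)²))/((77/(-17))) = (2*(-121 + 39)/(121 - 39 + 1521))/((77*(-1/17))) = (2*(-82)/1603)/(-77/17) = (2*(1/1603)*(-82))*(-17/77) = -164/1603*(-17/77) = 2788/123431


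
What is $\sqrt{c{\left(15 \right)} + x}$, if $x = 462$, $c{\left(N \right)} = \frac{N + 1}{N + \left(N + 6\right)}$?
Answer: $\frac{\sqrt{4162}}{3} \approx 21.505$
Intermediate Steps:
$c{\left(N \right)} = \frac{1 + N}{6 + 2 N}$ ($c{\left(N \right)} = \frac{1 + N}{N + \left(6 + N\right)} = \frac{1 + N}{6 + 2 N}$)
$\sqrt{c{\left(15 \right)} + x} = \sqrt{\frac{1 + 15}{2 \left(3 + 15\right)} + 462} = \sqrt{\frac{1}{2} \cdot \frac{1}{18} \cdot 16 + 462} = \sqrt{\frac{4}{9} + 462} = \sqrt{\frac{4162}{9}} = \frac{\sqrt{4162}}{3}$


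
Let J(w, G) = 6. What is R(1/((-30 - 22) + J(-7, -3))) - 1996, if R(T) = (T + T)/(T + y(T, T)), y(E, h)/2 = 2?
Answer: -365270/183 ≈ -1996.0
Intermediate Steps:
y(E, h) = 4 (y(E, h) = 2*2 = 4)
R(T) = 2*T/(4 + T) (R(T) = (T + T)/(T + 4) = (2*T)/(4 + T) = 2*T/(4 + T))
R(1/((-30 - 22) + J(-7, -3))) - 1996 = 2/(((-30 - 22) + 6)*(4 + 1/((-30 - 22) + 6))) - 1996 = 2/((-52 + 6)*(4 + 1/(-52 + 6))) - 1996 = 2/(-46*(4 + 1/(-46))) - 1996 = 2*(-1/46)/(4 - 1/46) - 1996 = 2*(-1/46)/(183/46) - 1996 = 2*(-1/46)*(46/183) - 1996 = -2/183 - 1996 = -365270/183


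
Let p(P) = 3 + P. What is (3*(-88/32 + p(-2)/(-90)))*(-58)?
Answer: 14413/30 ≈ 480.43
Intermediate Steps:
(3*(-88/32 + p(-2)/(-90)))*(-58) = (3*(-88/32 + (3 - 2)/(-90)))*(-58) = (3*(-88*1/32 + 1*(-1/90)))*(-58) = (3*(-11/4 - 1/90))*(-58) = (3*(-497/180))*(-58) = -497/60*(-58) = 14413/30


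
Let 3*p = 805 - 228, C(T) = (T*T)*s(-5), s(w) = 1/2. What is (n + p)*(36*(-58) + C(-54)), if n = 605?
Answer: -502320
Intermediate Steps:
s(w) = ½
C(T) = T²/2 (C(T) = (T*T)*(½) = T²*(½) = T²/2)
p = 577/3 (p = (805 - 228)/3 = (⅓)*577 = 577/3 ≈ 192.33)
(n + p)*(36*(-58) + C(-54)) = (605 + 577/3)*(36*(-58) + (½)*(-54)²) = 2392*(-2088 + (½)*2916)/3 = 2392*(-2088 + 1458)/3 = (2392/3)*(-630) = -502320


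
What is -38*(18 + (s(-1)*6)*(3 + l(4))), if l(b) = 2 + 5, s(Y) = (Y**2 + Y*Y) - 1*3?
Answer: 1596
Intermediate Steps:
s(Y) = -3 + 2*Y**2 (s(Y) = (Y**2 + Y**2) - 3 = 2*Y**2 - 3 = -3 + 2*Y**2)
l(b) = 7
-38*(18 + (s(-1)*6)*(3 + l(4))) = -38*(18 + ((-3 + 2*(-1)**2)*6)*(3 + 7)) = -38*(18 + ((-3 + 2*1)*6)*10) = -38*(18 + ((-3 + 2)*6)*10) = -38*(18 - 1*6*10) = -38*(18 - 6*10) = -38*(18 - 60) = -38*(-42) = 1596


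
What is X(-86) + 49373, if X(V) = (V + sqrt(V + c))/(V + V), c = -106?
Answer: 98747/2 - 2*I*sqrt(3)/43 ≈ 49374.0 - 0.08056*I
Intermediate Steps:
X(V) = (V + sqrt(-106 + V))/(2*V) (X(V) = (V + sqrt(V - 106))/(V + V) = (V + sqrt(-106 + V))/((2*V)) = (V + sqrt(-106 + V))*(1/(2*V)) = (V + sqrt(-106 + V))/(2*V))
X(-86) + 49373 = (1/2)*(-86 + sqrt(-106 - 86))/(-86) + 49373 = (1/2)*(-1/86)*(-86 + sqrt(-192)) + 49373 = (1/2)*(-1/86)*(-86 + 8*I*sqrt(3)) + 49373 = (1/2 - 2*I*sqrt(3)/43) + 49373 = 98747/2 - 2*I*sqrt(3)/43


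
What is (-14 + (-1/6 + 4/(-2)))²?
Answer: 9409/36 ≈ 261.36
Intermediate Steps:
(-14 + (-1/6 + 4/(-2)))² = (-14 + (-1*⅙ + 4*(-½)))² = (-14 + (-⅙ - 2))² = (-14 - 13/6)² = (-97/6)² = 9409/36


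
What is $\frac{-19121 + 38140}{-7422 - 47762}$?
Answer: $- \frac{19019}{55184} \approx -0.34465$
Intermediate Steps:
$\frac{-19121 + 38140}{-7422 - 47762} = \frac{19019}{-55184} = 19019 \left(- \frac{1}{55184}\right) = - \frac{19019}{55184}$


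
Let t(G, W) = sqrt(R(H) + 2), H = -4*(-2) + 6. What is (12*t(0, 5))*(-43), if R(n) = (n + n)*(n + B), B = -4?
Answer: -516*sqrt(282) ≈ -8665.1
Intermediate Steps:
H = 14 (H = 8 + 6 = 14)
R(n) = 2*n*(-4 + n) (R(n) = (n + n)*(n - 4) = (2*n)*(-4 + n) = 2*n*(-4 + n))
t(G, W) = sqrt(282) (t(G, W) = sqrt(2*14*(-4 + 14) + 2) = sqrt(2*14*10 + 2) = sqrt(280 + 2) = sqrt(282))
(12*t(0, 5))*(-43) = (12*sqrt(282))*(-43) = -516*sqrt(282)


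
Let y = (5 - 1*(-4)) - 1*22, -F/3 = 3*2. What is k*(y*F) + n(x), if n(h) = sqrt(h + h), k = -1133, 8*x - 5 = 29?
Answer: -265122 + sqrt(34)/2 ≈ -2.6512e+5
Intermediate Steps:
x = 17/4 (x = 5/8 + (1/8)*29 = 5/8 + 29/8 = 17/4 ≈ 4.2500)
n(h) = sqrt(2)*sqrt(h) (n(h) = sqrt(2*h) = sqrt(2)*sqrt(h))
F = -18 (F = -9*2 = -3*6 = -18)
y = -13 (y = (5 + 4) - 22 = 9 - 22 = -13)
k*(y*F) + n(x) = -(-14729)*(-18) + sqrt(2)*sqrt(17/4) = -1133*234 + sqrt(2)*(sqrt(17)/2) = -265122 + sqrt(34)/2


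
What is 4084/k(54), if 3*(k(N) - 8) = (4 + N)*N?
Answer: 1021/263 ≈ 3.8821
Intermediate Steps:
k(N) = 8 + N*(4 + N)/3 (k(N) = 8 + ((4 + N)*N)/3 = 8 + (N*(4 + N))/3 = 8 + N*(4 + N)/3)
4084/k(54) = 4084/(8 + (1/3)*54**2 + (4/3)*54) = 4084/(8 + (1/3)*2916 + 72) = 4084/(8 + 972 + 72) = 4084/1052 = 4084*(1/1052) = 1021/263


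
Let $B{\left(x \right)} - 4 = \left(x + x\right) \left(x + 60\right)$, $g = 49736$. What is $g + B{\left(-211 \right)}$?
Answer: $113462$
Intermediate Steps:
$B{\left(x \right)} = 4 + 2 x \left(60 + x\right)$ ($B{\left(x \right)} = 4 + \left(x + x\right) \left(x + 60\right) = 4 + 2 x \left(60 + x\right)$)
$g + B{\left(-211 \right)} = 49736 + \left(4 + 2 \left(-211\right)^{2} + 120 \left(-211\right)\right) = 49736 + \left(4 + 2 \cdot 44521 - 25320\right) = 49736 + \left(4 + 89042 - 25320\right) = 49736 + 63726 = 113462$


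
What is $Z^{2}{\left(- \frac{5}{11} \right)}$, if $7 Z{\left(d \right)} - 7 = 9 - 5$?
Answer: $\frac{121}{49} \approx 2.4694$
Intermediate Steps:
$Z{\left(d \right)} = \frac{11}{7}$ ($Z{\left(d \right)} = 1 + \frac{9 - 5}{7} = 1 + \frac{1}{7} \cdot 4 = 1 + \frac{4}{7} = \frac{11}{7}$)
$Z^{2}{\left(- \frac{5}{11} \right)} = \left(\frac{11}{7}\right)^{2} = \frac{121}{49}$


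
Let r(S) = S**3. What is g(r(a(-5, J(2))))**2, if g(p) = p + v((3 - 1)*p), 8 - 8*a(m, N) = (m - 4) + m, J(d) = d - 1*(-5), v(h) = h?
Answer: 15944049/4096 ≈ 3892.6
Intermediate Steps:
J(d) = 5 + d (J(d) = d + 5 = 5 + d)
a(m, N) = 3/2 - m/4 (a(m, N) = 1 - ((m - 4) + m)/8 = 1 - ((-4 + m) + m)/8 = 1 - (-4 + 2*m)/8 = 1 + (1/2 - m/4) = 3/2 - m/4)
g(p) = 3*p (g(p) = p + (3 - 1)*p = p + 2*p = 3*p)
g(r(a(-5, J(2))))**2 = (3*(3/2 - 1/4*(-5))**3)**2 = (3*(3/2 + 5/4)**3)**2 = (3*(11/4)**3)**2 = (3*(1331/64))**2 = (3993/64)**2 = 15944049/4096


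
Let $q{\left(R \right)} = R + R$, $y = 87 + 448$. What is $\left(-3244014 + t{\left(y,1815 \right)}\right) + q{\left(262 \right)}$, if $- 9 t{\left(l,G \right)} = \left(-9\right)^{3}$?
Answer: $-3243409$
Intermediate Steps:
$y = 535$
$t{\left(l,G \right)} = 81$ ($t{\left(l,G \right)} = - \frac{\left(-9\right)^{3}}{9} = \left(- \frac{1}{9}\right) \left(-729\right) = 81$)
$q{\left(R \right)} = 2 R$
$\left(-3244014 + t{\left(y,1815 \right)}\right) + q{\left(262 \right)} = \left(-3244014 + 81\right) + 2 \cdot 262 = -3243933 + 524 = -3243409$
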